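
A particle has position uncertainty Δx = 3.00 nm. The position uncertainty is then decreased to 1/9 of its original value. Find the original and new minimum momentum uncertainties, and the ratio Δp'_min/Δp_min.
Original Δp_min = 1.758 × 10^-26 kg·m/s; new Δp'_min = 1.582 × 10^-25 kg·m/s; ratio Δp'_min/Δp_min = 9.

From the uncertainty principle ΔxΔp ≥ ℏ/2, the minimum momentum uncertainty is Δp_min = ℏ/(2Δx).

Original (Δx = 3.00 nm = 3.000e-09 m):
Δp_min = (1.055e-34 J·s)/(2 × 3.000e-09 m) = 1.758e-26 kg·m/s

When Δx → (1/9)Δx:
Δp'_min = ℏ/(2 × (1/9)Δx) = 9 × ℏ/(2Δx) = 9 × Δp_min
Δp'_min = 9 × 1.758e-26 kg·m/s = 1.582e-25 kg·m/s

Since Δp_min ∝ 1/Δx, when Δx is decreased to 1/9 of its original value, Δp_min increases to 9 times its original value.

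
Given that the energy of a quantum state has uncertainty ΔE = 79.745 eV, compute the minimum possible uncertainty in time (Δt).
4.127 as

Using the energy-time uncertainty principle:
ΔEΔt ≥ ℏ/2

The minimum uncertainty in time is:
Δt_min = ℏ/(2ΔE)
Δt_min = (1.055e-34 J·s) / (2 × 1.278e-17 J)
Δt_min = 4.127e-18 s = 4.127 as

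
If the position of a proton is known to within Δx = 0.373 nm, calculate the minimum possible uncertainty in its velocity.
84.516 m/s

Using the Heisenberg uncertainty principle and Δp = mΔv:
ΔxΔp ≥ ℏ/2
Δx(mΔv) ≥ ℏ/2

The minimum uncertainty in velocity is:
Δv_min = ℏ/(2mΔx)
Δv_min = (1.055e-34 J·s) / (2 × 1.673e-27 kg × 3.730e-10 m)
Δv_min = 8.452e+01 m/s = 84.516 m/s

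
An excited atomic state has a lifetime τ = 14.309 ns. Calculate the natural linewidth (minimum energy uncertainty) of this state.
23.000 neV

Using the energy-time uncertainty principle:
ΔEΔt ≥ ℏ/2

The lifetime τ represents the time uncertainty Δt.
The natural linewidth (minimum energy uncertainty) is:

ΔE = ℏ/(2τ)
ΔE = (1.055e-34 J·s) / (2 × 1.431e-08 s)
ΔE = 3.685e-27 J = 23.000 neV

This natural linewidth limits the precision of spectroscopic measurements.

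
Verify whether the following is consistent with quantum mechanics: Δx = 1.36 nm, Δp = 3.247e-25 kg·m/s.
Yes, it satisfies the uncertainty principle.

Calculate the product ΔxΔp:
ΔxΔp = (1.360e-09 m) × (3.247e-25 kg·m/s)
ΔxΔp = 4.416e-34 J·s

Compare to the minimum allowed value ℏ/2:
ℏ/2 = 5.273e-35 J·s

Since ΔxΔp = 4.416e-34 J·s ≥ 5.273e-35 J·s = ℏ/2,
the measurement satisfies the uncertainty principle.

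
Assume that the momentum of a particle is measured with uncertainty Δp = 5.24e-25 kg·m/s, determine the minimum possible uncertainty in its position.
100.627 pm

Using the Heisenberg uncertainty principle:
ΔxΔp ≥ ℏ/2

The minimum uncertainty in position is:
Δx_min = ℏ/(2Δp)
Δx_min = (1.055e-34 J·s) / (2 × 5.240e-25 kg·m/s)
Δx_min = 1.006e-10 m = 100.627 pm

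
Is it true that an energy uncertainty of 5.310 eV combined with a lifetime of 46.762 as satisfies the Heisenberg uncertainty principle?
No, it violates the uncertainty relation.

Calculate the product ΔEΔt:
ΔE = 5.310 eV = 8.508e-19 J
ΔEΔt = (8.508e-19 J) × (4.676e-17 s)
ΔEΔt = 3.978e-35 J·s

Compare to the minimum allowed value ℏ/2:
ℏ/2 = 5.273e-35 J·s

Since ΔEΔt = 3.978e-35 J·s < 5.273e-35 J·s = ℏ/2,
this violates the uncertainty relation.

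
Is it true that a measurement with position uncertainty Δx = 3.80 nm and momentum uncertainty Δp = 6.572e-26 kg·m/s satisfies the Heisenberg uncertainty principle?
Yes, it satisfies the uncertainty principle.

Calculate the product ΔxΔp:
ΔxΔp = (3.800e-09 m) × (6.572e-26 kg·m/s)
ΔxΔp = 2.497e-34 J·s

Compare to the minimum allowed value ℏ/2:
ℏ/2 = 5.273e-35 J·s

Since ΔxΔp = 2.497e-34 J·s ≥ 5.273e-35 J·s = ℏ/2,
the measurement satisfies the uncertainty principle.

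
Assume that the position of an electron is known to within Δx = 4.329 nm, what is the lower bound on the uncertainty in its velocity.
13.371 km/s

Using the Heisenberg uncertainty principle and Δp = mΔv:
ΔxΔp ≥ ℏ/2
Δx(mΔv) ≥ ℏ/2

The minimum uncertainty in velocity is:
Δv_min = ℏ/(2mΔx)
Δv_min = (1.055e-34 J·s) / (2 × 9.109e-31 kg × 4.329e-09 m)
Δv_min = 1.337e+04 m/s = 13.371 km/s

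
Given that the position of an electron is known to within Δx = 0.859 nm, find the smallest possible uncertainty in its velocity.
67.385 km/s

Using the Heisenberg uncertainty principle and Δp = mΔv:
ΔxΔp ≥ ℏ/2
Δx(mΔv) ≥ ℏ/2

The minimum uncertainty in velocity is:
Δv_min = ℏ/(2mΔx)
Δv_min = (1.055e-34 J·s) / (2 × 9.109e-31 kg × 8.590e-10 m)
Δv_min = 6.739e+04 m/s = 67.385 km/s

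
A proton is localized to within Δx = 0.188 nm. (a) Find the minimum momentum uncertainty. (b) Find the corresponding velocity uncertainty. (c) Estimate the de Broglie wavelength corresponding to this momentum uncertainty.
(a) Δp_min = 2.805 × 10^-25 kg·m/s
(b) Δv_min = 167.684 m/s
(c) λ_dB = 2.362 nm

Step-by-step:

(a) From the uncertainty principle:
Δp_min = ℏ/(2Δx) = (1.055e-34 J·s)/(2 × 1.880e-10 m) = 2.805e-25 kg·m/s

(b) The velocity uncertainty:
Δv = Δp/m = (2.805e-25 kg·m/s)/(1.673e-27 kg) = 1.677e+02 m/s = 167.684 m/s

(c) The de Broglie wavelength for this momentum:
λ = h/p = (6.626e-34 J·s)/(2.805e-25 kg·m/s) = 2.362e-09 m = 2.362 nm

Note: The de Broglie wavelength is comparable to the localization size, as expected from wave-particle duality.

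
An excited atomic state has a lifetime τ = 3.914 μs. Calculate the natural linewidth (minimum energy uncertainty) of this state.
84.084 peV

Using the energy-time uncertainty principle:
ΔEΔt ≥ ℏ/2

The lifetime τ represents the time uncertainty Δt.
The natural linewidth (minimum energy uncertainty) is:

ΔE = ℏ/(2τ)
ΔE = (1.055e-34 J·s) / (2 × 3.914e-06 s)
ΔE = 1.347e-29 J = 84.084 peV

This natural linewidth limits the precision of spectroscopic measurements.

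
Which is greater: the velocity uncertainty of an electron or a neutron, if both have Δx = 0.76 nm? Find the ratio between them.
The electron has the larger minimum velocity uncertainty, by a ratio of 1838.7.

For both particles, Δp_min = ℏ/(2Δx) = 6.938e-26 kg·m/s (same for both).

The velocity uncertainty is Δv = Δp/m:
- electron: Δv = 6.938e-26 / 9.109e-31 = 7.616e+04 m/s = 76.163 km/s
- neutron: Δv = 6.938e-26 / 1.675e-27 = 4.142e+01 m/s = 41.423 m/s

Ratio: 7.616e+04 / 4.142e+01 = 1838.7

The lighter particle has larger velocity uncertainty because Δv ∝ 1/m.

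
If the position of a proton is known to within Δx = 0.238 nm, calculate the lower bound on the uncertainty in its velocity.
132.456 m/s

Using the Heisenberg uncertainty principle and Δp = mΔv:
ΔxΔp ≥ ℏ/2
Δx(mΔv) ≥ ℏ/2

The minimum uncertainty in velocity is:
Δv_min = ℏ/(2mΔx)
Δv_min = (1.055e-34 J·s) / (2 × 1.673e-27 kg × 2.380e-10 m)
Δv_min = 1.325e+02 m/s = 132.456 m/s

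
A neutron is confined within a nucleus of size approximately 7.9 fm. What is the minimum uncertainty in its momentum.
6.675 × 10^-21 kg·m/s

Using the Heisenberg uncertainty principle:
ΔxΔp ≥ ℏ/2

With Δx ≈ L = 7.900e-15 m (the confinement size):
Δp_min = ℏ/(2Δx)
Δp_min = (1.055e-34 J·s) / (2 × 7.900e-15 m)
Δp_min = 6.675e-21 kg·m/s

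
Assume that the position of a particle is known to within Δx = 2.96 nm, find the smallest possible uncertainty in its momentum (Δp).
1.781 × 10^-26 kg·m/s

Using the Heisenberg uncertainty principle:
ΔxΔp ≥ ℏ/2

The minimum uncertainty in momentum is:
Δp_min = ℏ/(2Δx)
Δp_min = (1.055e-34 J·s) / (2 × 2.960e-09 m)
Δp_min = 1.781e-26 kg·m/s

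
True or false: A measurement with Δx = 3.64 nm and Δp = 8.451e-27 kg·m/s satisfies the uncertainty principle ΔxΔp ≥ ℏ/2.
No, it violates the uncertainty principle (impossible measurement).

Calculate the product ΔxΔp:
ΔxΔp = (3.640e-09 m) × (8.451e-27 kg·m/s)
ΔxΔp = 3.076e-35 J·s

Compare to the minimum allowed value ℏ/2:
ℏ/2 = 5.273e-35 J·s

Since ΔxΔp = 3.076e-35 J·s < 5.273e-35 J·s = ℏ/2,
the measurement violates the uncertainty principle.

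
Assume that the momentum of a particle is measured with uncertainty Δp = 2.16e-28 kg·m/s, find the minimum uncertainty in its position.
244.114 nm

Using the Heisenberg uncertainty principle:
ΔxΔp ≥ ℏ/2

The minimum uncertainty in position is:
Δx_min = ℏ/(2Δp)
Δx_min = (1.055e-34 J·s) / (2 × 2.160e-28 kg·m/s)
Δx_min = 2.441e-07 m = 244.114 nm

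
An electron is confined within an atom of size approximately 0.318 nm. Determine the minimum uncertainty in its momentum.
1.658 × 10^-25 kg·m/s

Using the Heisenberg uncertainty principle:
ΔxΔp ≥ ℏ/2

With Δx ≈ L = 3.180e-10 m (the confinement size):
Δp_min = ℏ/(2Δx)
Δp_min = (1.055e-34 J·s) / (2 × 3.180e-10 m)
Δp_min = 1.658e-25 kg·m/s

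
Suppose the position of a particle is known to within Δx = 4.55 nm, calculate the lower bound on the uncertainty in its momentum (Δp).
1.159 × 10^-26 kg·m/s

Using the Heisenberg uncertainty principle:
ΔxΔp ≥ ℏ/2

The minimum uncertainty in momentum is:
Δp_min = ℏ/(2Δx)
Δp_min = (1.055e-34 J·s) / (2 × 4.550e-09 m)
Δp_min = 1.159e-26 kg·m/s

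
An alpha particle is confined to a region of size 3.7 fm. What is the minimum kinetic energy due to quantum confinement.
95.384 keV

Using the uncertainty principle:

1. Position uncertainty: Δx ≈ 3.700e-15 m
2. Minimum momentum uncertainty: Δp = ℏ/(2Δx) = 1.425e-20 kg·m/s
3. Minimum kinetic energy:
   KE = (Δp)²/(2m) = (1.425e-20)²/(2 × 6.645e-27 kg)
   KE = 1.528e-14 J = 95.384 keV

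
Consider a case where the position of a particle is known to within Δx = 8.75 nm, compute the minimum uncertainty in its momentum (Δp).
6.026 × 10^-27 kg·m/s

Using the Heisenberg uncertainty principle:
ΔxΔp ≥ ℏ/2

The minimum uncertainty in momentum is:
Δp_min = ℏ/(2Δx)
Δp_min = (1.055e-34 J·s) / (2 × 8.750e-09 m)
Δp_min = 6.026e-27 kg·m/s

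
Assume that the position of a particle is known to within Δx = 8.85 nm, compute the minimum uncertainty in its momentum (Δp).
5.958 × 10^-27 kg·m/s

Using the Heisenberg uncertainty principle:
ΔxΔp ≥ ℏ/2

The minimum uncertainty in momentum is:
Δp_min = ℏ/(2Δx)
Δp_min = (1.055e-34 J·s) / (2 × 8.850e-09 m)
Δp_min = 5.958e-27 kg·m/s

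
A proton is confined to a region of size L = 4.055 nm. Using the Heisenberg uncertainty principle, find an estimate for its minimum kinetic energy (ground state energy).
315.480 neV

Using the uncertainty principle to estimate ground state energy:

1. The position uncertainty is approximately the confinement size:
   Δx ≈ L = 4.055e-09 m

2. From ΔxΔp ≥ ℏ/2, the minimum momentum uncertainty is:
   Δp ≈ ℏ/(2L) = 1.300e-26 kg·m/s

3. The kinetic energy is approximately:
   KE ≈ (Δp)²/(2m) = (1.300e-26)²/(2 × 1.673e-27 kg)
   KE ≈ 5.055e-26 J = 315.480 neV

This is an order-of-magnitude estimate of the ground state energy.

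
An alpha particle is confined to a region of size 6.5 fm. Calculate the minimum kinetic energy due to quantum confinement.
30.907 keV

Using the uncertainty principle:

1. Position uncertainty: Δx ≈ 6.500e-15 m
2. Minimum momentum uncertainty: Δp = ℏ/(2Δx) = 8.112e-21 kg·m/s
3. Minimum kinetic energy:
   KE = (Δp)²/(2m) = (8.112e-21)²/(2 × 6.645e-27 kg)
   KE = 4.952e-15 J = 30.907 keV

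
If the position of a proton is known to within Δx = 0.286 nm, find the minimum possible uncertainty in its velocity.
110.226 m/s

Using the Heisenberg uncertainty principle and Δp = mΔv:
ΔxΔp ≥ ℏ/2
Δx(mΔv) ≥ ℏ/2

The minimum uncertainty in velocity is:
Δv_min = ℏ/(2mΔx)
Δv_min = (1.055e-34 J·s) / (2 × 1.673e-27 kg × 2.860e-10 m)
Δv_min = 1.102e+02 m/s = 110.226 m/s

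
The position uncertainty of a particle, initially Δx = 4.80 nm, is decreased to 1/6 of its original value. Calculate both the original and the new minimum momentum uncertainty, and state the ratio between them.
Original Δp_min = 1.099 × 10^-26 kg·m/s; new Δp'_min = 6.591 × 10^-26 kg·m/s; ratio Δp'_min/Δp_min = 6.

From the uncertainty principle ΔxΔp ≥ ℏ/2, the minimum momentum uncertainty is Δp_min = ℏ/(2Δx).

Original (Δx = 4.80 nm = 4.800e-09 m):
Δp_min = (1.055e-34 J·s)/(2 × 4.800e-09 m) = 1.099e-26 kg·m/s

When Δx → (1/6)Δx:
Δp'_min = ℏ/(2 × (1/6)Δx) = 6 × ℏ/(2Δx) = 6 × Δp_min
Δp'_min = 6 × 1.099e-26 kg·m/s = 6.591e-26 kg·m/s

Since Δp_min ∝ 1/Δx, when Δx is decreased to 1/6 of its original value, Δp_min increases to 6 times its original value.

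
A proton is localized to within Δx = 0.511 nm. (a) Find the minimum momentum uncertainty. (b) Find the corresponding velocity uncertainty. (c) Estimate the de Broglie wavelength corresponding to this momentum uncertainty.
(a) Δp_min = 1.032 × 10^-25 kg·m/s
(b) Δv_min = 61.692 m/s
(c) λ_dB = 6.421 nm

Step-by-step:

(a) From the uncertainty principle:
Δp_min = ℏ/(2Δx) = (1.055e-34 J·s)/(2 × 5.110e-10 m) = 1.032e-25 kg·m/s

(b) The velocity uncertainty:
Δv = Δp/m = (1.032e-25 kg·m/s)/(1.673e-27 kg) = 6.169e+01 m/s = 61.692 m/s

(c) The de Broglie wavelength for this momentum:
λ = h/p = (6.626e-34 J·s)/(1.032e-25 kg·m/s) = 6.421e-09 m = 6.421 nm

Note: The de Broglie wavelength is comparable to the localization size, as expected from wave-particle duality.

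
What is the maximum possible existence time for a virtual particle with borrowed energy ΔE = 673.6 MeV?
4.886 × 10^-25 s

Using the energy-time uncertainty principle:
ΔEΔt ≥ ℏ/2

For a virtual particle borrowing energy ΔE, the maximum lifetime is:
Δt_max = ℏ/(2ΔE)

Converting energy:
ΔE = 673.6 MeV = 1.079e-10 J

Δt_max = (1.055e-34 J·s) / (2 × 1.079e-10 J)
Δt_max = 4.886e-25 s = 4.886 × 10^-25 s

Virtual particles with higher borrowed energy exist for shorter times.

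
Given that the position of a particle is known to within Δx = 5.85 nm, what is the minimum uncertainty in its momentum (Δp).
9.013 × 10^-27 kg·m/s

Using the Heisenberg uncertainty principle:
ΔxΔp ≥ ℏ/2

The minimum uncertainty in momentum is:
Δp_min = ℏ/(2Δx)
Δp_min = (1.055e-34 J·s) / (2 × 5.850e-09 m)
Δp_min = 9.013e-27 kg·m/s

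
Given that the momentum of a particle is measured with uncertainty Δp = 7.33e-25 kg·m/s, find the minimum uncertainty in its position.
71.935 pm

Using the Heisenberg uncertainty principle:
ΔxΔp ≥ ℏ/2

The minimum uncertainty in position is:
Δx_min = ℏ/(2Δp)
Δx_min = (1.055e-34 J·s) / (2 × 7.330e-25 kg·m/s)
Δx_min = 7.194e-11 m = 71.935 pm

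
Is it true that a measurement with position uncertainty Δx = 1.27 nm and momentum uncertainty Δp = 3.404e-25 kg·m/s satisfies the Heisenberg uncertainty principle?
Yes, it satisfies the uncertainty principle.

Calculate the product ΔxΔp:
ΔxΔp = (1.270e-09 m) × (3.404e-25 kg·m/s)
ΔxΔp = 4.323e-34 J·s

Compare to the minimum allowed value ℏ/2:
ℏ/2 = 5.273e-35 J·s

Since ΔxΔp = 4.323e-34 J·s ≥ 5.273e-35 J·s = ℏ/2,
the measurement satisfies the uncertainty principle.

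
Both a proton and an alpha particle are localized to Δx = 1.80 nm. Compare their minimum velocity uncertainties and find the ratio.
The proton has the larger minimum velocity uncertainty, by a ratio of 4.0.

For both particles, Δp_min = ℏ/(2Δx) = 2.929e-26 kg·m/s (same for both).

The velocity uncertainty is Δv = Δp/m:
- proton: Δv = 2.929e-26 / 1.673e-27 = 1.751e+01 m/s = 17.514 m/s
- alpha particle: Δv = 2.929e-26 / 6.645e-27 = 4.409e+00 m/s = 4.409 m/s

Ratio: 1.751e+01 / 4.409e+00 = 4.0

The lighter particle has larger velocity uncertainty because Δv ∝ 1/m.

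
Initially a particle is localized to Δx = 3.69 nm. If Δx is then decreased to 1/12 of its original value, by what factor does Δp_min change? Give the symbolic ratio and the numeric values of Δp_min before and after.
Original Δp_min = 1.429 × 10^-26 kg·m/s; new Δp'_min = 1.715 × 10^-25 kg·m/s; ratio Δp'_min/Δp_min = 12.

From the uncertainty principle ΔxΔp ≥ ℏ/2, the minimum momentum uncertainty is Δp_min = ℏ/(2Δx).

Original (Δx = 3.69 nm = 3.690e-09 m):
Δp_min = (1.055e-34 J·s)/(2 × 3.690e-09 m) = 1.429e-26 kg·m/s

When Δx → (1/12)Δx:
Δp'_min = ℏ/(2 × (1/12)Δx) = 12 × ℏ/(2Δx) = 12 × Δp_min
Δp'_min = 12 × 1.429e-26 kg·m/s = 1.715e-25 kg·m/s

Since Δp_min ∝ 1/Δx, when Δx is decreased to 1/12 of its original value, Δp_min increases to 12 times its original value.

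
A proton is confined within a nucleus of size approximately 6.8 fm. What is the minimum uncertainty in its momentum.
7.754 × 10^-21 kg·m/s

Using the Heisenberg uncertainty principle:
ΔxΔp ≥ ℏ/2

With Δx ≈ L = 6.800e-15 m (the confinement size):
Δp_min = ℏ/(2Δx)
Δp_min = (1.055e-34 J·s) / (2 × 6.800e-15 m)
Δp_min = 7.754e-21 kg·m/s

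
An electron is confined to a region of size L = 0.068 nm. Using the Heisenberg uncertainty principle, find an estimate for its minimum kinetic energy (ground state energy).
2.060 eV

Using the uncertainty principle to estimate ground state energy:

1. The position uncertainty is approximately the confinement size:
   Δx ≈ L = 6.800e-11 m

2. From ΔxΔp ≥ ℏ/2, the minimum momentum uncertainty is:
   Δp ≈ ℏ/(2L) = 7.754e-25 kg·m/s

3. The kinetic energy is approximately:
   KE ≈ (Δp)²/(2m) = (7.754e-25)²/(2 × 9.109e-31 kg)
   KE ≈ 3.300e-19 J = 2.060 eV

This is an order-of-magnitude estimate of the ground state energy.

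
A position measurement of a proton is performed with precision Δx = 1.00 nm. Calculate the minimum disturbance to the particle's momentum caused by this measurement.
5.273 × 10^-26 kg·m/s

The uncertainty principle implies that measuring position disturbs momentum:
ΔxΔp ≥ ℏ/2

When we measure position with precision Δx, we necessarily introduce a momentum uncertainty:
Δp ≥ ℏ/(2Δx)
Δp_min = (1.055e-34 J·s) / (2 × 1.000e-09 m)
Δp_min = 5.273e-26 kg·m/s

The more precisely we measure position, the greater the momentum disturbance.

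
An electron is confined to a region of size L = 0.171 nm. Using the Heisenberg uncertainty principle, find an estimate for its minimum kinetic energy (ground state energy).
325.740 meV

Using the uncertainty principle to estimate ground state energy:

1. The position uncertainty is approximately the confinement size:
   Δx ≈ L = 1.710e-10 m

2. From ΔxΔp ≥ ℏ/2, the minimum momentum uncertainty is:
   Δp ≈ ℏ/(2L) = 3.084e-25 kg·m/s

3. The kinetic energy is approximately:
   KE ≈ (Δp)²/(2m) = (3.084e-25)²/(2 × 9.109e-31 kg)
   KE ≈ 5.219e-20 J = 325.740 meV

This is an order-of-magnitude estimate of the ground state energy.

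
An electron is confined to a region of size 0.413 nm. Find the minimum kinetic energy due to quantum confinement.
55.842 meV

Using the uncertainty principle:

1. Position uncertainty: Δx ≈ 4.130e-10 m
2. Minimum momentum uncertainty: Δp = ℏ/(2Δx) = 1.277e-25 kg·m/s
3. Minimum kinetic energy:
   KE = (Δp)²/(2m) = (1.277e-25)²/(2 × 9.109e-31 kg)
   KE = 8.947e-21 J = 55.842 meV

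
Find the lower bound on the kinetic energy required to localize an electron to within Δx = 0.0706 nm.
1.911 eV

Localizing a particle requires giving it sufficient momentum uncertainty:

1. From uncertainty principle: Δp ≥ ℏ/(2Δx)
   Δp_min = (1.055e-34 J·s) / (2 × 7.060e-11 m)
   Δp_min = 7.469e-25 kg·m/s

2. This momentum uncertainty corresponds to kinetic energy:
   KE ≈ (Δp)²/(2m) = (7.469e-25)²/(2 × 9.109e-31 kg)
   KE = 3.062e-19 J = 1.911 eV

Tighter localization requires more energy.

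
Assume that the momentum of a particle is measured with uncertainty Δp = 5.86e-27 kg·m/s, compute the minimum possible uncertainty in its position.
8.998 nm

Using the Heisenberg uncertainty principle:
ΔxΔp ≥ ℏ/2

The minimum uncertainty in position is:
Δx_min = ℏ/(2Δp)
Δx_min = (1.055e-34 J·s) / (2 × 5.860e-27 kg·m/s)
Δx_min = 8.998e-09 m = 8.998 nm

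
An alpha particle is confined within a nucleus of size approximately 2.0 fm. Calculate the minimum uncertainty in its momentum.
2.636 × 10^-20 kg·m/s

Using the Heisenberg uncertainty principle:
ΔxΔp ≥ ℏ/2

With Δx ≈ L = 2.000e-15 m (the confinement size):
Δp_min = ℏ/(2Δx)
Δp_min = (1.055e-34 J·s) / (2 × 2.000e-15 m)
Δp_min = 2.636e-20 kg·m/s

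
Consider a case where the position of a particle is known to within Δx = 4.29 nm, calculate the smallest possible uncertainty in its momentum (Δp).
1.229 × 10^-26 kg·m/s

Using the Heisenberg uncertainty principle:
ΔxΔp ≥ ℏ/2

The minimum uncertainty in momentum is:
Δp_min = ℏ/(2Δx)
Δp_min = (1.055e-34 J·s) / (2 × 4.290e-09 m)
Δp_min = 1.229e-26 kg·m/s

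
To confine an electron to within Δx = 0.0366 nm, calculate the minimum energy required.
7.111 eV

Localizing a particle requires giving it sufficient momentum uncertainty:

1. From uncertainty principle: Δp ≥ ℏ/(2Δx)
   Δp_min = (1.055e-34 J·s) / (2 × 3.660e-11 m)
   Δp_min = 1.441e-24 kg·m/s

2. This momentum uncertainty corresponds to kinetic energy:
   KE ≈ (Δp)²/(2m) = (1.441e-24)²/(2 × 9.109e-31 kg)
   KE = 1.139e-18 J = 7.111 eV

Tighter localization requires more energy.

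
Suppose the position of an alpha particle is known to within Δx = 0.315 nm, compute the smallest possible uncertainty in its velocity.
25.192 m/s

Using the Heisenberg uncertainty principle and Δp = mΔv:
ΔxΔp ≥ ℏ/2
Δx(mΔv) ≥ ℏ/2

The minimum uncertainty in velocity is:
Δv_min = ℏ/(2mΔx)
Δv_min = (1.055e-34 J·s) / (2 × 6.645e-27 kg × 3.150e-10 m)
Δv_min = 2.519e+01 m/s = 25.192 m/s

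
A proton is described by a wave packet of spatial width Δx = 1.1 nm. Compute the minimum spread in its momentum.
4.794 × 10^-26 kg·m/s

For a wave packet, the spatial width Δx and momentum spread Δp are related by the uncertainty principle:
ΔxΔp ≥ ℏ/2

The minimum momentum spread is:
Δp_min = ℏ/(2Δx)
Δp_min = (1.055e-34 J·s) / (2 × 1.100e-09 m)
Δp_min = 4.794e-26 kg·m/s

A wave packet cannot have both a well-defined position and well-defined momentum.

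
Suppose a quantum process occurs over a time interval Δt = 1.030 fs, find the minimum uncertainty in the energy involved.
319.520 meV

Using the energy-time uncertainty principle:
ΔEΔt ≥ ℏ/2

The minimum uncertainty in energy is:
ΔE_min = ℏ/(2Δt)
ΔE_min = (1.055e-34 J·s) / (2 × 1.030e-15 s)
ΔE_min = 5.119e-20 J = 319.520 meV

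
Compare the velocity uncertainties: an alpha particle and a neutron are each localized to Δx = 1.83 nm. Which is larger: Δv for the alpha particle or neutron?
The neutron has the larger minimum velocity uncertainty, by a ratio of 4.0.

For both particles, Δp_min = ℏ/(2Δx) = 2.881e-26 kg·m/s (same for both).

The velocity uncertainty is Δv = Δp/m:
- alpha particle: Δv = 2.881e-26 / 6.645e-27 = 4.336e+00 m/s = 4.336 m/s
- neutron: Δv = 2.881e-26 / 1.675e-27 = 1.720e+01 m/s = 17.203 m/s

Ratio: 1.720e+01 / 4.336e+00 = 4.0

The lighter particle has larger velocity uncertainty because Δv ∝ 1/m.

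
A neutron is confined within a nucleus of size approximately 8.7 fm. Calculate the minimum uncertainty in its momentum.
6.061 × 10^-21 kg·m/s

Using the Heisenberg uncertainty principle:
ΔxΔp ≥ ℏ/2

With Δx ≈ L = 8.700e-15 m (the confinement size):
Δp_min = ℏ/(2Δx)
Δp_min = (1.055e-34 J·s) / (2 × 8.700e-15 m)
Δp_min = 6.061e-21 kg·m/s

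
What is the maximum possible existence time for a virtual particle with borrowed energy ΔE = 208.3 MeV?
1.580 ys

Using the energy-time uncertainty principle:
ΔEΔt ≥ ℏ/2

For a virtual particle borrowing energy ΔE, the maximum lifetime is:
Δt_max = ℏ/(2ΔE)

Converting energy:
ΔE = 208.3 MeV = 3.337e-11 J

Δt_max = (1.055e-34 J·s) / (2 × 3.337e-11 J)
Δt_max = 1.580e-24 s = 1.580 ys

Virtual particles with higher borrowed energy exist for shorter times.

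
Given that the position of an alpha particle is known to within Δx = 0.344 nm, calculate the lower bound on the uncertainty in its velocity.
23.068 m/s

Using the Heisenberg uncertainty principle and Δp = mΔv:
ΔxΔp ≥ ℏ/2
Δx(mΔv) ≥ ℏ/2

The minimum uncertainty in velocity is:
Δv_min = ℏ/(2mΔx)
Δv_min = (1.055e-34 J·s) / (2 × 6.645e-27 kg × 3.440e-10 m)
Δv_min = 2.307e+01 m/s = 23.068 m/s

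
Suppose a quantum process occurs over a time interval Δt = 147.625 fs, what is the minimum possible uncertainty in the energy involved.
2.229 meV

Using the energy-time uncertainty principle:
ΔEΔt ≥ ℏ/2

The minimum uncertainty in energy is:
ΔE_min = ℏ/(2Δt)
ΔE_min = (1.055e-34 J·s) / (2 × 1.476e-13 s)
ΔE_min = 3.572e-22 J = 2.229 meV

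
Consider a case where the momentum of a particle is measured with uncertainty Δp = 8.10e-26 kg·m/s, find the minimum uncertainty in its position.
650.970 pm

Using the Heisenberg uncertainty principle:
ΔxΔp ≥ ℏ/2

The minimum uncertainty in position is:
Δx_min = ℏ/(2Δp)
Δx_min = (1.055e-34 J·s) / (2 × 8.100e-26 kg·m/s)
Δx_min = 6.510e-10 m = 650.970 pm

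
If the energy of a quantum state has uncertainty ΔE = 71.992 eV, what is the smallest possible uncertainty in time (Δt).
4.571 as

Using the energy-time uncertainty principle:
ΔEΔt ≥ ℏ/2

The minimum uncertainty in time is:
Δt_min = ℏ/(2ΔE)
Δt_min = (1.055e-34 J·s) / (2 × 1.153e-17 J)
Δt_min = 4.571e-18 s = 4.571 as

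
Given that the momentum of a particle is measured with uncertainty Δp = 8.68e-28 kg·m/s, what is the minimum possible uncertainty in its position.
60.747 nm

Using the Heisenberg uncertainty principle:
ΔxΔp ≥ ℏ/2

The minimum uncertainty in position is:
Δx_min = ℏ/(2Δp)
Δx_min = (1.055e-34 J·s) / (2 × 8.680e-28 kg·m/s)
Δx_min = 6.075e-08 m = 60.747 nm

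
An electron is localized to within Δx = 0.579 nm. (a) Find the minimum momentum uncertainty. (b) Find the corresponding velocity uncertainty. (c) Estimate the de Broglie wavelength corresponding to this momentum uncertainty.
(a) Δp_min = 9.107 × 10^-26 kg·m/s
(b) Δv_min = 99.972 km/s
(c) λ_dB = 7.276 nm

Step-by-step:

(a) From the uncertainty principle:
Δp_min = ℏ/(2Δx) = (1.055e-34 J·s)/(2 × 5.790e-10 m) = 9.107e-26 kg·m/s

(b) The velocity uncertainty:
Δv = Δp/m = (9.107e-26 kg·m/s)/(9.109e-31 kg) = 9.997e+04 m/s = 99.972 km/s

(c) The de Broglie wavelength for this momentum:
λ = h/p = (6.626e-34 J·s)/(9.107e-26 kg·m/s) = 7.276e-09 m = 7.276 nm

Note: The de Broglie wavelength is comparable to the localization size, as expected from wave-particle duality.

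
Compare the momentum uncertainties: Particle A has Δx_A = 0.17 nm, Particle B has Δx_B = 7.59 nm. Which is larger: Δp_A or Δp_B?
Particle A has the larger minimum momentum uncertainty, by a factor of 44.65.

For each particle, the minimum momentum uncertainty is Δp_min = ℏ/(2Δx):

Particle A: Δp_A = ℏ/(2×1.700e-10 m) = 3.102e-25 kg·m/s
Particle B: Δp_B = ℏ/(2×7.590e-09 m) = 6.947e-27 kg·m/s

Ratio: Δp_A/Δp_B = 44.65

Since Δp_min ∝ 1/Δx, the particle with smaller position uncertainty (A) has larger momentum uncertainty.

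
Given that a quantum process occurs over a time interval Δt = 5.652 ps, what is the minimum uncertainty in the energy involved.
58.228 μeV

Using the energy-time uncertainty principle:
ΔEΔt ≥ ℏ/2

The minimum uncertainty in energy is:
ΔE_min = ℏ/(2Δt)
ΔE_min = (1.055e-34 J·s) / (2 × 5.652e-12 s)
ΔE_min = 9.329e-24 J = 58.228 μeV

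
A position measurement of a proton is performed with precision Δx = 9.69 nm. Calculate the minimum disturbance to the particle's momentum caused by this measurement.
5.442 × 10^-27 kg·m/s

The uncertainty principle implies that measuring position disturbs momentum:
ΔxΔp ≥ ℏ/2

When we measure position with precision Δx, we necessarily introduce a momentum uncertainty:
Δp ≥ ℏ/(2Δx)
Δp_min = (1.055e-34 J·s) / (2 × 9.690e-09 m)
Δp_min = 5.442e-27 kg·m/s

The more precisely we measure position, the greater the momentum disturbance.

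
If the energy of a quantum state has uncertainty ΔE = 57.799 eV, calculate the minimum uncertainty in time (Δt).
5.694 as

Using the energy-time uncertainty principle:
ΔEΔt ≥ ℏ/2

The minimum uncertainty in time is:
Δt_min = ℏ/(2ΔE)
Δt_min = (1.055e-34 J·s) / (2 × 9.260e-18 J)
Δt_min = 5.694e-18 s = 5.694 as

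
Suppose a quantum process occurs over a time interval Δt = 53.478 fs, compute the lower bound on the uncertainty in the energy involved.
6.154 meV

Using the energy-time uncertainty principle:
ΔEΔt ≥ ℏ/2

The minimum uncertainty in energy is:
ΔE_min = ℏ/(2Δt)
ΔE_min = (1.055e-34 J·s) / (2 × 5.348e-14 s)
ΔE_min = 9.860e-22 J = 6.154 meV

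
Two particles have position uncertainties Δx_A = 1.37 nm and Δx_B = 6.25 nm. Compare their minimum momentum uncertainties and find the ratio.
Particle A has the larger minimum momentum uncertainty, by a factor of 4.56.

For each particle, the minimum momentum uncertainty is Δp_min = ℏ/(2Δx):

Particle A: Δp_A = ℏ/(2×1.370e-09 m) = 3.849e-26 kg·m/s
Particle B: Δp_B = ℏ/(2×6.250e-09 m) = 8.437e-27 kg·m/s

Ratio: Δp_A/Δp_B = 4.56

Since Δp_min ∝ 1/Δx, the particle with smaller position uncertainty (A) has larger momentum uncertainty.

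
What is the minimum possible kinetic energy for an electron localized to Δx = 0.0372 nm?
6.883 eV

Localizing a particle requires giving it sufficient momentum uncertainty:

1. From uncertainty principle: Δp ≥ ℏ/(2Δx)
   Δp_min = (1.055e-34 J·s) / (2 × 3.720e-11 m)
   Δp_min = 1.417e-24 kg·m/s

2. This momentum uncertainty corresponds to kinetic energy:
   KE ≈ (Δp)²/(2m) = (1.417e-24)²/(2 × 9.109e-31 kg)
   KE = 1.103e-18 J = 6.883 eV

Tighter localization requires more energy.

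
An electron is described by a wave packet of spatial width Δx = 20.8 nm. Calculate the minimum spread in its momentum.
2.535 × 10^-27 kg·m/s

For a wave packet, the spatial width Δx and momentum spread Δp are related by the uncertainty principle:
ΔxΔp ≥ ℏ/2

The minimum momentum spread is:
Δp_min = ℏ/(2Δx)
Δp_min = (1.055e-34 J·s) / (2 × 2.080e-08 m)
Δp_min = 2.535e-27 kg·m/s

A wave packet cannot have both a well-defined position and well-defined momentum.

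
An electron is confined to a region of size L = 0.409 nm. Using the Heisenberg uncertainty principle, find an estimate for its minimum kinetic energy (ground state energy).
56.940 meV

Using the uncertainty principle to estimate ground state energy:

1. The position uncertainty is approximately the confinement size:
   Δx ≈ L = 4.090e-10 m

2. From ΔxΔp ≥ ℏ/2, the minimum momentum uncertainty is:
   Δp ≈ ℏ/(2L) = 1.289e-25 kg·m/s

3. The kinetic energy is approximately:
   KE ≈ (Δp)²/(2m) = (1.289e-25)²/(2 × 9.109e-31 kg)
   KE ≈ 9.123e-21 J = 56.940 meV

This is an order-of-magnitude estimate of the ground state energy.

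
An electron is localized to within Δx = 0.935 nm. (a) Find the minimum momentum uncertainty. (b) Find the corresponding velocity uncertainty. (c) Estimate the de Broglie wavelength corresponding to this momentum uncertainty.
(a) Δp_min = 5.639 × 10^-26 kg·m/s
(b) Δv_min = 61.908 km/s
(c) λ_dB = 11.750 nm

Step-by-step:

(a) From the uncertainty principle:
Δp_min = ℏ/(2Δx) = (1.055e-34 J·s)/(2 × 9.350e-10 m) = 5.639e-26 kg·m/s

(b) The velocity uncertainty:
Δv = Δp/m = (5.639e-26 kg·m/s)/(9.109e-31 kg) = 6.191e+04 m/s = 61.908 km/s

(c) The de Broglie wavelength for this momentum:
λ = h/p = (6.626e-34 J·s)/(5.639e-26 kg·m/s) = 1.175e-08 m = 11.750 nm

Note: The de Broglie wavelength is comparable to the localization size, as expected from wave-particle duality.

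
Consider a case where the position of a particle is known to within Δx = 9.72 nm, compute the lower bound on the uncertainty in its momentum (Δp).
5.425 × 10^-27 kg·m/s

Using the Heisenberg uncertainty principle:
ΔxΔp ≥ ℏ/2

The minimum uncertainty in momentum is:
Δp_min = ℏ/(2Δx)
Δp_min = (1.055e-34 J·s) / (2 × 9.720e-09 m)
Δp_min = 5.425e-27 kg·m/s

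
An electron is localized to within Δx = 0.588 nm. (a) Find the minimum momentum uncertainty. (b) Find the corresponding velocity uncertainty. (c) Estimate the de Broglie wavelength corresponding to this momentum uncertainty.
(a) Δp_min = 8.967 × 10^-26 kg·m/s
(b) Δv_min = 98.442 km/s
(c) λ_dB = 7.389 nm

Step-by-step:

(a) From the uncertainty principle:
Δp_min = ℏ/(2Δx) = (1.055e-34 J·s)/(2 × 5.880e-10 m) = 8.967e-26 kg·m/s

(b) The velocity uncertainty:
Δv = Δp/m = (8.967e-26 kg·m/s)/(9.109e-31 kg) = 9.844e+04 m/s = 98.442 km/s

(c) The de Broglie wavelength for this momentum:
λ = h/p = (6.626e-34 J·s)/(8.967e-26 kg·m/s) = 7.389e-09 m = 7.389 nm

Note: The de Broglie wavelength is comparable to the localization size, as expected from wave-particle duality.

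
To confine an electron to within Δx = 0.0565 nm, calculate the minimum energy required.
2.984 eV

Localizing a particle requires giving it sufficient momentum uncertainty:

1. From uncertainty principle: Δp ≥ ℏ/(2Δx)
   Δp_min = (1.055e-34 J·s) / (2 × 5.650e-11 m)
   Δp_min = 9.332e-25 kg·m/s

2. This momentum uncertainty corresponds to kinetic energy:
   KE ≈ (Δp)²/(2m) = (9.332e-25)²/(2 × 9.109e-31 kg)
   KE = 4.781e-19 J = 2.984 eV

Tighter localization requires more energy.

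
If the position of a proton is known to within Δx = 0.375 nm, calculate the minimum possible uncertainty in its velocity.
84.065 m/s

Using the Heisenberg uncertainty principle and Δp = mΔv:
ΔxΔp ≥ ℏ/2
Δx(mΔv) ≥ ℏ/2

The minimum uncertainty in velocity is:
Δv_min = ℏ/(2mΔx)
Δv_min = (1.055e-34 J·s) / (2 × 1.673e-27 kg × 3.750e-10 m)
Δv_min = 8.407e+01 m/s = 84.065 m/s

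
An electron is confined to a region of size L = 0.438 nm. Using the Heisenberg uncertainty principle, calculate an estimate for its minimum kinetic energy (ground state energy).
49.649 meV

Using the uncertainty principle to estimate ground state energy:

1. The position uncertainty is approximately the confinement size:
   Δx ≈ L = 4.380e-10 m

2. From ΔxΔp ≥ ℏ/2, the minimum momentum uncertainty is:
   Δp ≈ ℏ/(2L) = 1.204e-25 kg·m/s

3. The kinetic energy is approximately:
   KE ≈ (Δp)²/(2m) = (1.204e-25)²/(2 × 9.109e-31 kg)
   KE ≈ 7.955e-21 J = 49.649 meV

This is an order-of-magnitude estimate of the ground state energy.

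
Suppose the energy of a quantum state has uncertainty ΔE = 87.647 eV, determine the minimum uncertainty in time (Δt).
3.755 as

Using the energy-time uncertainty principle:
ΔEΔt ≥ ℏ/2

The minimum uncertainty in time is:
Δt_min = ℏ/(2ΔE)
Δt_min = (1.055e-34 J·s) / (2 × 1.404e-17 J)
Δt_min = 3.755e-18 s = 3.755 as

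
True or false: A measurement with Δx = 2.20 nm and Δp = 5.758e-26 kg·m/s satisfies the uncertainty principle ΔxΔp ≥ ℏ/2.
Yes, it satisfies the uncertainty principle.

Calculate the product ΔxΔp:
ΔxΔp = (2.200e-09 m) × (5.758e-26 kg·m/s)
ΔxΔp = 1.267e-34 J·s

Compare to the minimum allowed value ℏ/2:
ℏ/2 = 5.273e-35 J·s

Since ΔxΔp = 1.267e-34 J·s ≥ 5.273e-35 J·s = ℏ/2,
the measurement satisfies the uncertainty principle.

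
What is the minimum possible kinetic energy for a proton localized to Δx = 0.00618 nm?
135.824 meV

Localizing a particle requires giving it sufficient momentum uncertainty:

1. From uncertainty principle: Δp ≥ ℏ/(2Δx)
   Δp_min = (1.055e-34 J·s) / (2 × 6.180e-12 m)
   Δp_min = 8.532e-24 kg·m/s

2. This momentum uncertainty corresponds to kinetic energy:
   KE ≈ (Δp)²/(2m) = (8.532e-24)²/(2 × 1.673e-27 kg)
   KE = 2.176e-20 J = 135.824 meV

Tighter localization requires more energy.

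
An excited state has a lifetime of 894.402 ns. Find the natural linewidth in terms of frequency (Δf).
88.973 kHz

Using the energy-time uncertainty principle and E = hf:
ΔEΔt ≥ ℏ/2
hΔf·Δt ≥ ℏ/2

The minimum frequency uncertainty is:
Δf = ℏ/(2hτ) = 1/(4πτ)
Δf = 1/(4π × 8.944e-07 s)
Δf = 8.897e+04 Hz = 88.973 kHz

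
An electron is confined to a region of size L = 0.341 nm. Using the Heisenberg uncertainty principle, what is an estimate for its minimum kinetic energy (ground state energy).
81.913 meV

Using the uncertainty principle to estimate ground state energy:

1. The position uncertainty is approximately the confinement size:
   Δx ≈ L = 3.410e-10 m

2. From ΔxΔp ≥ ℏ/2, the minimum momentum uncertainty is:
   Δp ≈ ℏ/(2L) = 1.546e-25 kg·m/s

3. The kinetic energy is approximately:
   KE ≈ (Δp)²/(2m) = (1.546e-25)²/(2 × 9.109e-31 kg)
   KE ≈ 1.312e-20 J = 81.913 meV

This is an order-of-magnitude estimate of the ground state energy.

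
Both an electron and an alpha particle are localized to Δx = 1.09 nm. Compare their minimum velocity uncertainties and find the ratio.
The electron has the larger minimum velocity uncertainty, by a ratio of 7294.3.

For both particles, Δp_min = ℏ/(2Δx) = 4.837e-26 kg·m/s (same for both).

The velocity uncertainty is Δv = Δp/m:
- electron: Δv = 4.837e-26 / 9.109e-31 = 5.310e+04 m/s = 53.104 km/s
- alpha particle: Δv = 4.837e-26 / 6.645e-27 = 7.280e+00 m/s = 7.280 m/s

Ratio: 5.310e+04 / 7.280e+00 = 7294.3

The lighter particle has larger velocity uncertainty because Δv ∝ 1/m.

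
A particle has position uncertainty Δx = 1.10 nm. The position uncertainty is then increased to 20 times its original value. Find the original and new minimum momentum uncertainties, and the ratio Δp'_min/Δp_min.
Original Δp_min = 4.794 × 10^-26 kg·m/s; new Δp'_min = 2.397 × 10^-27 kg·m/s; ratio Δp'_min/Δp_min = 1/20.

From the uncertainty principle ΔxΔp ≥ ℏ/2, the minimum momentum uncertainty is Δp_min = ℏ/(2Δx).

Original (Δx = 1.10 nm = 1.100e-09 m):
Δp_min = (1.055e-34 J·s)/(2 × 1.100e-09 m) = 4.794e-26 kg·m/s

When Δx → 20Δx:
Δp'_min = ℏ/(2 × 20Δx) = (1/20) × ℏ/(2Δx) = (1/20) × Δp_min
Δp'_min = 1/20 × 4.794e-26 kg·m/s = 2.397e-27 kg·m/s

Since Δp_min ∝ 1/Δx, when Δx is increased to 20 times its original value, Δp_min decreases to 1/20 of its original value.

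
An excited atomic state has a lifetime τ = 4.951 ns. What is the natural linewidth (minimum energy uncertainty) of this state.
66.473 neV

Using the energy-time uncertainty principle:
ΔEΔt ≥ ℏ/2

The lifetime τ represents the time uncertainty Δt.
The natural linewidth (minimum energy uncertainty) is:

ΔE = ℏ/(2τ)
ΔE = (1.055e-34 J·s) / (2 × 4.951e-09 s)
ΔE = 1.065e-26 J = 66.473 neV

This natural linewidth limits the precision of spectroscopic measurements.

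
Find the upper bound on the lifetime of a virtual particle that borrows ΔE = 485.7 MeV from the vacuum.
6.776 × 10^-25 s

Using the energy-time uncertainty principle:
ΔEΔt ≥ ℏ/2

For a virtual particle borrowing energy ΔE, the maximum lifetime is:
Δt_max = ℏ/(2ΔE)

Converting energy:
ΔE = 485.7 MeV = 7.782e-11 J

Δt_max = (1.055e-34 J·s) / (2 × 7.782e-11 J)
Δt_max = 6.776e-25 s = 6.776 × 10^-25 s

Virtual particles with higher borrowed energy exist for shorter times.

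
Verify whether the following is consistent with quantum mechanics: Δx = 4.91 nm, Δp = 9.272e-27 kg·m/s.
No, it violates the uncertainty principle (impossible measurement).

Calculate the product ΔxΔp:
ΔxΔp = (4.910e-09 m) × (9.272e-27 kg·m/s)
ΔxΔp = 4.553e-35 J·s

Compare to the minimum allowed value ℏ/2:
ℏ/2 = 5.273e-35 J·s

Since ΔxΔp = 4.553e-35 J·s < 5.273e-35 J·s = ℏ/2,
the measurement violates the uncertainty principle.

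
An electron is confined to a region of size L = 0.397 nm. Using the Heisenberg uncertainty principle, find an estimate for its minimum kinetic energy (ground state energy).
60.434 meV

Using the uncertainty principle to estimate ground state energy:

1. The position uncertainty is approximately the confinement size:
   Δx ≈ L = 3.970e-10 m

2. From ΔxΔp ≥ ℏ/2, the minimum momentum uncertainty is:
   Δp ≈ ℏ/(2L) = 1.328e-25 kg·m/s

3. The kinetic energy is approximately:
   KE ≈ (Δp)²/(2m) = (1.328e-25)²/(2 × 9.109e-31 kg)
   KE ≈ 9.683e-21 J = 60.434 meV

This is an order-of-magnitude estimate of the ground state energy.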